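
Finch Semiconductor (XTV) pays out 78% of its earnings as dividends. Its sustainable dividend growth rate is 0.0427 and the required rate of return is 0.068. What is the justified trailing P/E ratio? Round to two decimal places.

32.15

Justified trailing P/E = b(1+g)/(r−g) = 0.78×(1+0.0427)/(0.068−0.0427) = 32.1465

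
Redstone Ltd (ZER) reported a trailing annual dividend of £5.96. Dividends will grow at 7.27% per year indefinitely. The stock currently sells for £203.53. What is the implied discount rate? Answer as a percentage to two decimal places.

10.41%

Rearranging the constant-growth DDM: r = D₁/P₀ + g.
D₁ = 5.96 × (1 + 0.0727) = 6.3933.
r = 6.3933 / 203.53 + 0.0727 = 0.03141 + 0.0727 = 0.10411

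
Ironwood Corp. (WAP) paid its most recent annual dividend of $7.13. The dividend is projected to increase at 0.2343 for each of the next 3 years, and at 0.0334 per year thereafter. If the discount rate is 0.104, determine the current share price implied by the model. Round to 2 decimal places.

$172.70

Two-stage DDM. Project D₁…D_3 at 0.2343, terminal growth 0.0334, discount at r = 0.104.
D_1 = 8.8006
D_2 = 10.8625
D_3 = 13.4076
Terminal value at t=3: TV = D_4/(r−g) = 13.8554/(0.104−0.0334) = 196.2526
P₀ = 8.8006/(1+0.104)^1 + 10.8625/(1+0.104)^2 + 13.4076/(1+0.104)^3 + 196.2526/(1+0.104)^3 = 172.6987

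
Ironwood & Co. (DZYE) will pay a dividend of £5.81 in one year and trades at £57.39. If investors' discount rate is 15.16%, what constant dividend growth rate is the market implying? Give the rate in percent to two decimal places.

5.04%

From P₀ = D₁/(r − g), the implied growth is g = r − D₁/P₀.
g = 0.1516 − 5.81/57.39 = 0.1516 − 0.10124 = 0.05036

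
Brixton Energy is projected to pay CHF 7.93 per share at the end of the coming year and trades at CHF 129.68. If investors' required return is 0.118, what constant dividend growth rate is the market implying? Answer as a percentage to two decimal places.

5.68%

From P₀ = D₁/(r − g), the implied growth is g = r − D₁/P₀.
g = 0.118 − 7.93/129.68 = 0.118 − 0.06115 = 0.05685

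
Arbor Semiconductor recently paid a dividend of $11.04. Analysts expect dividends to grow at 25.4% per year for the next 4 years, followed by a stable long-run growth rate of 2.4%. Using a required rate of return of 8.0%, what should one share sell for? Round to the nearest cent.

Two-stage DDM. Project D₁…D_4 at 0.254, terminal growth 0.024, discount at r = 0.08.
D_1 = 13.8442
D_2 = 17.3606
D_3 = 21.7702
D_4 = 27.2998
Terminal value at t=4: TV = D_5/(r−g) = 27.9550/(0.08−0.024) = 499.1961
P₀ = 13.8442/(1+0.08)^1 + 17.3606/(1+0.08)^2 + 21.7702/(1+0.08)^3 + 27.2998/(1+0.08)^4 + 499.1961/(1+0.08)^4 = 431.9746

$431.97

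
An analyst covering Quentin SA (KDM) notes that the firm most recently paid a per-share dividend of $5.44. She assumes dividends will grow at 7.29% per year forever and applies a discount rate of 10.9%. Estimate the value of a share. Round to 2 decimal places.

$161.68

Gordon growth model: P₀ = D₁/(r − g). D₁ = 5.44 × (1 + 0.0729) = 5.8366.
P₀ = 5.8366 / (0.109 − 0.0729) = 5.8366 / 0.0361 = 161.6780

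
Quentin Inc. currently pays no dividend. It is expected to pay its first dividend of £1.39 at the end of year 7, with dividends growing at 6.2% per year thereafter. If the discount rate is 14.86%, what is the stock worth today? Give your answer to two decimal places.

Deferred-dividend DDM. At t=6 the remaining stream is a growing perpetuity with first payment D_7 = 1.39.
V_6 = D_7/(r−g) = 1.39/(0.1486−0.062) = 16.0508
P₀ = V_6/(1+r)^6 = 16.0508/(1+0.1486)^6 = 6.9901

£6.99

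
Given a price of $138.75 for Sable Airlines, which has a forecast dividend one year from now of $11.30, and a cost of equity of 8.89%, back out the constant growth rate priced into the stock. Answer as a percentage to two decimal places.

0.75%

From P₀ = D₁/(r − g), the implied growth is g = r − D₁/P₀.
g = 0.0889 − 11.30/138.75 = 0.0889 − 0.08144 = 0.00746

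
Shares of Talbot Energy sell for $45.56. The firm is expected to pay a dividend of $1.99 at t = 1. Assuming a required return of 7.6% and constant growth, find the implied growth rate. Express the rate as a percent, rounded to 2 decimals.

3.23%

From P₀ = D₁/(r − g), the implied growth is g = r − D₁/P₀.
g = 0.076 − 1.99/45.56 = 0.076 − 0.04368 = 0.03232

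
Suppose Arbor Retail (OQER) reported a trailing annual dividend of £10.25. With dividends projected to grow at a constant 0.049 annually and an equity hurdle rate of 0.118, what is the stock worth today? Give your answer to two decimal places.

£155.83

Gordon growth model: P₀ = D₁/(r − g). D₁ = 10.25 × (1 + 0.049) = 10.7523.
P₀ = 10.7523 / (0.118 − 0.049) = 10.7523 / 0.069 = 155.8297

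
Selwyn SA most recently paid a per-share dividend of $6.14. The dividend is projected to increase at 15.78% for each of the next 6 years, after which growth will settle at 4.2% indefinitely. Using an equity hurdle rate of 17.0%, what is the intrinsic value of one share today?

$82.46

Two-stage DDM. Project D₁…D_6 at 0.1578, terminal growth 0.042, discount at r = 0.17.
D_1 = 7.1089
D_2 = 8.2307
D_3 = 9.5295
D_4 = 11.0332
D_5 = 12.7743
D_6 = 14.7901
Terminal value at t=6: TV = D_7/(r−g) = 15.4112/(0.17−0.042) = 120.4003
P₀ = 7.1089/(1+0.17)^1 + 8.2307/(1+0.17)^2 + 9.5295/(1+0.17)^3 + 11.0332/(1+0.17)^4 + 12.7743/(1+0.17)^5 + 14.7901/(1+0.17)^6 + 120.4003/(1+0.17)^6 = 82.4553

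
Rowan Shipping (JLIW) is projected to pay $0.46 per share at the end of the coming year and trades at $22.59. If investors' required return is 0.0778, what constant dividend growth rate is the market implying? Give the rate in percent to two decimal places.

5.74%

From P₀ = D₁/(r − g), the implied growth is g = r − D₁/P₀.
g = 0.0778 − 0.46/22.59 = 0.0778 − 0.02036 = 0.05744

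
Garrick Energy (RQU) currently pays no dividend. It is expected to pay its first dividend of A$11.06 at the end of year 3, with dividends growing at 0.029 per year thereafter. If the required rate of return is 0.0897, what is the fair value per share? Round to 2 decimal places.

A$153.44

Deferred-dividend DDM. At t=2 the remaining stream is a growing perpetuity with first payment D_3 = 11.06.
V_2 = D_3/(r−g) = 11.06/(0.0897−0.029) = 182.2076
P₀ = V_2/(1+r)^2 = 182.2076/(1+0.0897)^2 = 153.4449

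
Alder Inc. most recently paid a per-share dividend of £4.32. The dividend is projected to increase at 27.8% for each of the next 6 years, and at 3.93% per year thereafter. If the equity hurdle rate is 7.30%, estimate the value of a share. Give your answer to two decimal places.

Two-stage DDM. Project D₁…D_6 at 0.278, terminal growth 0.0393, discount at r = 0.073.
D_1 = 5.5210
D_2 = 7.0558
D_3 = 9.0173
D_4 = 11.5241
D_5 = 14.7278
D_6 = 18.8221
Terminal value at t=6: TV = D_7/(r−g) = 19.5618/(0.073−0.0393) = 580.4702
P₀ = 5.5210/(1+0.073)^1 + 7.0558/(1+0.073)^2 + 9.0173/(1+0.073)^3 + 11.5241/(1+0.073)^4 + 14.7278/(1+0.073)^5 + 18.8221/(1+0.073)^6 + 580.4702/(1+0.073)^6 = 430.3029

£430.30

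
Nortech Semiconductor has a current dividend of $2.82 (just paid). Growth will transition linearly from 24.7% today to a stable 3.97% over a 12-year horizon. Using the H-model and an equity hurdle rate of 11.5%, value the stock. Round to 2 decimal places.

H-model: P₀ = D₀[(1+g_L) + H(g_S−g_L)]/(r−g_L), with H = 12/2 = 6.
P₀ = 2.82 × [(1+0.0397) + 6×(0.247−0.0397)] / (0.115−0.0397)
   = 2.82 × 2.2835 / 0.0753 = 85.5175

$85.52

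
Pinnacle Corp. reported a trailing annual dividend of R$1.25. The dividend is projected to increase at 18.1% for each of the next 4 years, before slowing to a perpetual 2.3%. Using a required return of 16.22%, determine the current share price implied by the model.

Two-stage DDM. Project D₁…D_4 at 0.181, terminal growth 0.023, discount at r = 0.1622.
D_1 = 1.4763
D_2 = 1.7435
D_3 = 2.0590
D_4 = 2.4317
Terminal value at t=4: TV = D_5/(r−g) = 2.4876/(0.1622−0.023) = 17.8709
P₀ = 1.4763/(1+0.1622)^1 + 1.7435/(1+0.1622)^2 + 2.0590/(1+0.1622)^3 + 2.4317/(1+0.1622)^4 + 17.8709/(1+0.1622)^4 = 15.0009

R$15.00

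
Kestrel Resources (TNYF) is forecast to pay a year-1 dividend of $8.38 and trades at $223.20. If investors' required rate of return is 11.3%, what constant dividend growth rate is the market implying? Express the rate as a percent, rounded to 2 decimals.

7.55%

From P₀ = D₁/(r − g), the implied growth is g = r − D₁/P₀.
g = 0.113 − 8.38/223.20 = 0.113 − 0.03754 = 0.07546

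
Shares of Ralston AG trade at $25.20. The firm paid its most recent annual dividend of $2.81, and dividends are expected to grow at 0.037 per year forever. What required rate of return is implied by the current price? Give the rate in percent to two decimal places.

15.26%

Rearranging the constant-growth DDM: r = D₁/P₀ + g.
D₁ = 2.81 × (1 + 0.037) = 2.9140.
r = 2.9140 / 25.20 + 0.037 = 0.11563 + 0.037 = 0.15263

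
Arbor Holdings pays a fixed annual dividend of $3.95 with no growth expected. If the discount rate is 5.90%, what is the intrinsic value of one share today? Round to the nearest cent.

Zero-growth DDM (perpetuity): P₀ = D/r = 3.95 / 0.059 = 66.9492

$66.95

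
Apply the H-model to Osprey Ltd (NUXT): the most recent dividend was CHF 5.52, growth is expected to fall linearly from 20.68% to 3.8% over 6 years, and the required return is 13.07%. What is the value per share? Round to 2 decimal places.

H-model: P₀ = D₀[(1+g_L) + H(g_S−g_L)]/(r−g_L), with H = 6/2 = 3.
P₀ = 5.52 × [(1+0.038) + 3×(0.2068−0.038)] / (0.1307−0.038)
   = 5.52 × 1.5444 / 0.0927 = 91.9643

CHF 91.96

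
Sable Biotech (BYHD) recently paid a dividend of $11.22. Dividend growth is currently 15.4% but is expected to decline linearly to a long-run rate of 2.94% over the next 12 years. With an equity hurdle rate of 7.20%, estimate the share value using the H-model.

$468.03

H-model: P₀ = D₀[(1+g_L) + H(g_S−g_L)]/(r−g_L), with H = 12/2 = 6.
P₀ = 11.22 × [(1+0.0294) + 6×(0.154−0.0294)] / (0.072−0.0294)
   = 11.22 × 1.7770 / 0.0426 = 468.0268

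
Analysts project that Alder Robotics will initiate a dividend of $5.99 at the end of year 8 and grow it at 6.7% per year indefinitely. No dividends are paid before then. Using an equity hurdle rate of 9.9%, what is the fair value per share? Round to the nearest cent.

$96.67

Deferred-dividend DDM. At t=7 the remaining stream is a growing perpetuity with first payment D_8 = 5.99.
V_7 = D_8/(r−g) = 5.99/(0.099−0.067) = 187.1875
P₀ = V_7/(1+r)^7 = 187.1875/(1+0.099)^7 = 96.6703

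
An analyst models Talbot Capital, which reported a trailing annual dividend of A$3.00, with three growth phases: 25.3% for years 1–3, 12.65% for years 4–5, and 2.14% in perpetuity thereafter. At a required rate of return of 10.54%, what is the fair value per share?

A$75.79

Three-stage DDM. Project D₁…D_5; terminal Gordon value at t=5 with g = 0.0214; discount at r = 0.1054.
D_1 = 3.7590
D_2 = 4.7100
D_3 = 5.9017
D_4 = 6.6482
D_5 = 7.4892
TV_5 = 7.6495/(0.1054−0.0214) = 91.0654
P₀ = Σ Dₜ/(1+r)ᵗ + TV_5/(1+r)^5 = 75.7918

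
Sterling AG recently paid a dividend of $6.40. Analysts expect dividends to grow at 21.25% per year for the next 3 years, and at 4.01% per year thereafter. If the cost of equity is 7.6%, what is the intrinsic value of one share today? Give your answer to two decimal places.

$289.82

Two-stage DDM. Project D₁…D_3 at 0.2125, terminal growth 0.0401, discount at r = 0.076.
D_1 = 7.7600
D_2 = 9.4090
D_3 = 11.4084
Terminal value at t=3: TV = D_4/(r−g) = 11.8659/(0.076−0.0401) = 330.5262
P₀ = 7.7600/(1+0.076)^1 + 9.4090/(1+0.076)^2 + 11.4084/(1+0.076)^3 + 330.5262/(1+0.076)^3 = 289.8159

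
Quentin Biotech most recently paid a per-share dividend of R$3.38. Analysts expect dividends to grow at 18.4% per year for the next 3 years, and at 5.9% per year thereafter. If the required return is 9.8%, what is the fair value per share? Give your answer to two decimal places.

Two-stage DDM. Project D₁…D_3 at 0.184, terminal growth 0.059, discount at r = 0.098.
D_1 = 4.0019
D_2 = 4.7383
D_3 = 5.6101
Terminal value at t=3: TV = D_4/(r−g) = 5.9411/(0.098−0.059) = 152.3362
P₀ = 4.0019/(1+0.098)^1 + 4.7383/(1+0.098)^2 + 5.6101/(1+0.098)^3 + 152.3362/(1+0.098)^3 = 126.8920

R$126.89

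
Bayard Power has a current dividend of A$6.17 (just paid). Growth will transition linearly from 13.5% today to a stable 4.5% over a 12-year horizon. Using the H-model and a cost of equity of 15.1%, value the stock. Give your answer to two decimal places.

A$92.26

H-model: P₀ = D₀[(1+g_L) + H(g_S−g_L)]/(r−g_L), with H = 12/2 = 6.
P₀ = 6.17 × [(1+0.045) + 6×(0.135−0.045)] / (0.151−0.045)
   = 6.17 × 1.5850 / 0.106 = 92.2590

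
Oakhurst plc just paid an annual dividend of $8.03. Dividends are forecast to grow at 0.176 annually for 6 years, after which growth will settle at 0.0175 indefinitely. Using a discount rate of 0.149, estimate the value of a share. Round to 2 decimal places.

$123.73

Two-stage DDM. Project D₁…D_6 at 0.176, terminal growth 0.0175, discount at r = 0.149.
D_1 = 9.4433
D_2 = 11.1053
D_3 = 13.0598
D_4 = 15.3584
D_5 = 18.0614
D_6 = 21.2402
Terminal value at t=6: TV = D_7/(r−g) = 21.6119/(0.149−0.0175) = 164.3494
P₀ = 9.4433/(1+0.149)^1 + 11.1053/(1+0.149)^2 + 13.0598/(1+0.149)^3 + 15.3584/(1+0.149)^4 + 18.0614/(1+0.149)^5 + 21.2402/(1+0.149)^6 + 164.3494/(1+0.149)^6 = 123.7261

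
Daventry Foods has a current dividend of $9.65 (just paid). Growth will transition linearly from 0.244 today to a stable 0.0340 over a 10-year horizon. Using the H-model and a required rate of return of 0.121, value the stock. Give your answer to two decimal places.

H-model: P₀ = D₀[(1+g_L) + H(g_S−g_L)]/(r−g_L), with H = 10/2 = 5.
P₀ = 9.65 × [(1+0.034) + 5×(0.244−0.034)] / (0.121−0.034)
   = 9.65 × 2.0840 / 0.087 = 231.1563

$231.16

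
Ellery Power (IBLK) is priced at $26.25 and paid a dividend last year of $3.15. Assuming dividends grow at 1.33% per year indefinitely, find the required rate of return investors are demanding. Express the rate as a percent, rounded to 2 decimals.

Rearranging the constant-growth DDM: r = D₁/P₀ + g.
D₁ = 3.15 × (1 + 0.0133) = 3.1919.
r = 3.1919 / 26.25 + 0.0133 = 0.12160 + 0.0133 = 0.13490

13.49%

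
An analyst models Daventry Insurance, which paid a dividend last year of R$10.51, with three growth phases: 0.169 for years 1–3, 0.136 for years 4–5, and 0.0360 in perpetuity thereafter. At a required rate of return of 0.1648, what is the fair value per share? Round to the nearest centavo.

R$133.51

Three-stage DDM. Project D₁…D_5; terminal Gordon value at t=5 with g = 0.036; discount at r = 0.1648.
D_1 = 12.2862
D_2 = 14.3626
D_3 = 16.7898
D_4 = 19.0732
D_5 = 21.6672
TV_5 = 22.4472/(0.1648−0.036) = 174.2797
P₀ = Σ Dₜ/(1+r)ᵗ + TV_5/(1+r)^5 = 133.5058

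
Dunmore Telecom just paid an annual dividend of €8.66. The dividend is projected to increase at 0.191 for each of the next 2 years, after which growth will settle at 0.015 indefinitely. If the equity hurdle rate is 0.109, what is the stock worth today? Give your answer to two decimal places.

Two-stage DDM. Project D₁…D_2 at 0.191, terminal growth 0.015, discount at r = 0.109.
D_1 = 10.3141
D_2 = 12.2840
Terminal value at t=2: TV = D_3/(r−g) = 12.4683/(0.109−0.015) = 132.6416
P₀ = 10.3141/(1+0.109)^1 + 12.2840/(1+0.109)^2 + 132.6416/(1+0.109)^2 = 127.1374

€127.14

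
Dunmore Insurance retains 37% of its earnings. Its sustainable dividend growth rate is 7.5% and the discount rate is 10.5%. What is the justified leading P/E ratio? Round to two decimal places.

Payout ratio b = 1 − 0.37 = 0.63.
Justified leading P/E = b/(r−g) = 0.63/(0.105−0.075) = 21.0000

21.00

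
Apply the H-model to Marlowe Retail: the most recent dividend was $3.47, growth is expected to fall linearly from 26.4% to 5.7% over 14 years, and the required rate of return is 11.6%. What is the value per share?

$147.39

H-model: P₀ = D₀[(1+g_L) + H(g_S−g_L)]/(r−g_L), with H = 14/2 = 7.
P₀ = 3.47 × [(1+0.057) + 7×(0.264−0.057)] / (0.116−0.057)
   = 3.47 × 2.5060 / 0.059 = 147.3868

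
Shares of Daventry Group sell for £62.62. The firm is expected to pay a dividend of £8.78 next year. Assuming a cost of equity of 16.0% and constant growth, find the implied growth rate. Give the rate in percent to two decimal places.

From P₀ = D₁/(r − g), the implied growth is g = r − D₁/P₀.
g = 0.16 − 8.78/62.62 = 0.16 − 0.14021 = 0.01979

1.98%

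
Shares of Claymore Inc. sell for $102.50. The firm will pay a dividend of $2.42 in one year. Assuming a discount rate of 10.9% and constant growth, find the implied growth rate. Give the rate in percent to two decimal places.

From P₀ = D₁/(r − g), the implied growth is g = r − D₁/P₀.
g = 0.109 − 2.42/102.50 = 0.109 − 0.02361 = 0.08539

8.54%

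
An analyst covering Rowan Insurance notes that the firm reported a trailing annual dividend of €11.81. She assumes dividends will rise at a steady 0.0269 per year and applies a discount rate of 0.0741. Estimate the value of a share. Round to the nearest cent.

Gordon growth model: P₀ = D₁/(r − g). D₁ = 11.81 × (1 + 0.0269) = 12.1277.
P₀ = 12.1277 / (0.0741 − 0.0269) = 12.1277 / 0.0472 = 256.9426

€256.94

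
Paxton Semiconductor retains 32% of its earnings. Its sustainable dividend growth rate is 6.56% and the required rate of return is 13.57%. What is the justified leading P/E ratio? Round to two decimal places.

9.70

Payout ratio b = 1 − 0.32 = 0.68.
Justified leading P/E = b/(r−g) = 0.68/(0.1357−0.0656) = 9.7004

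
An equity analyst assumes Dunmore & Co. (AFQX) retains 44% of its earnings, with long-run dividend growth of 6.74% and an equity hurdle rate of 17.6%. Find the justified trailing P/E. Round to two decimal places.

5.50

Payout ratio b = 1 − 0.44 = 0.56.
Justified trailing P/E = b(1+g)/(r−g) = 0.56×(1+0.0674)/(0.176−0.0674) = 5.5041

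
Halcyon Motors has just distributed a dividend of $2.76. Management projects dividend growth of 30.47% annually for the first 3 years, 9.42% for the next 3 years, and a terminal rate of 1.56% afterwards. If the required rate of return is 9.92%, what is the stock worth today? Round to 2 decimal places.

$80.81

Three-stage DDM. Project D₁…D_6; terminal Gordon value at t=6 with g = 0.0156; discount at r = 0.0992.
D_1 = 3.6010
D_2 = 4.6982
D_3 = 6.1297
D_4 = 6.7071
D_5 = 7.3390
D_6 = 8.0303
TV_6 = 8.1556/(0.0992−0.0156) = 97.5546
P₀ = Σ Dₜ/(1+r)ᵗ + TV_6/(1+r)^6 = 80.8084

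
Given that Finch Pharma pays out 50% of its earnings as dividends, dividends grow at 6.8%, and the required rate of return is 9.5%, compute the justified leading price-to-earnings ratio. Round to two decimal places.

Justified leading P/E = b/(r−g) = 0.50/(0.095−0.068) = 18.5185

18.52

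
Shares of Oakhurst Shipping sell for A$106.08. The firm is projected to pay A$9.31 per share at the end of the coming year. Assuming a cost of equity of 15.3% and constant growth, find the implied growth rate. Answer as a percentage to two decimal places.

From P₀ = D₁/(r − g), the implied growth is g = r − D₁/P₀.
g = 0.153 − 9.31/106.08 = 0.153 − 0.08776 = 0.06524

6.52%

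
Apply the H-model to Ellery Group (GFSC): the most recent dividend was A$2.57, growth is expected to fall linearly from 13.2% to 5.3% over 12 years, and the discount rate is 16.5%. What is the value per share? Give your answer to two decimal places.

H-model: P₀ = D₀[(1+g_L) + H(g_S−g_L)]/(r−g_L), with H = 12/2 = 6.
P₀ = 2.57 × [(1+0.053) + 6×(0.132−0.053)] / (0.165−0.053)
   = 2.57 × 1.5270 / 0.112 = 35.0392

A$35.04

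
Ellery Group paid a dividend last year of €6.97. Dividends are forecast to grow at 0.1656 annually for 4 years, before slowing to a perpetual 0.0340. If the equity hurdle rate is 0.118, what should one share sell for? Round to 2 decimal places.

€132.35

Two-stage DDM. Project D₁…D_4 at 0.1656, terminal growth 0.034, discount at r = 0.118.
D_1 = 8.1242
D_2 = 9.4696
D_3 = 11.0378
D_4 = 12.8656
Terminal value at t=4: TV = D_5/(r−g) = 13.3031/(0.118−0.034) = 158.3697
P₀ = 8.1242/(1+0.118)^1 + 9.4696/(1+0.118)^2 + 11.0378/(1+0.118)^3 + 12.8656/(1+0.118)^4 + 158.3697/(1+0.118)^4 = 132.3456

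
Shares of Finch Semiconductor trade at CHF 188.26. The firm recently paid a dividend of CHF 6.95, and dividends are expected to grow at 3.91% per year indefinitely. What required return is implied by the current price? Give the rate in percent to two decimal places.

Rearranging the constant-growth DDM: r = D₁/P₀ + g.
D₁ = 6.95 × (1 + 0.0391) = 7.2217.
r = 7.2217 / 188.26 + 0.0391 = 0.03836 + 0.0391 = 0.07746

7.75%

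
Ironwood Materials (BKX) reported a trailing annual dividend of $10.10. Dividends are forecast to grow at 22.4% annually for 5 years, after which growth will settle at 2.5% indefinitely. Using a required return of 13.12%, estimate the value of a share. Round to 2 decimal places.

Two-stage DDM. Project D₁…D_5 at 0.224, terminal growth 0.025, discount at r = 0.1312.
D_1 = 12.3624
D_2 = 15.1316
D_3 = 18.5211
D_4 = 22.6698
D_5 = 27.7478
Terminal value at t=5: TV = D_6/(r−g) = 28.4415/(0.1312−0.025) = 267.8106
P₀ = 12.3624/(1+0.1312)^1 + 15.1316/(1+0.1312)^2 + 18.5211/(1+0.1312)^3 + 22.6698/(1+0.1312)^4 + 27.7478/(1+0.1312)^5 + 267.8106/(1+0.1312)^5 = 208.9620

$208.96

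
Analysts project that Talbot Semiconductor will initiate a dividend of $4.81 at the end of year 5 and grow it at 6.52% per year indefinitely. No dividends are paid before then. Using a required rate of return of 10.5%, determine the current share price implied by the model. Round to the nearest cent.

Deferred-dividend DDM. At t=4 the remaining stream is a growing perpetuity with first payment D_5 = 4.81.
V_4 = D_5/(r−g) = 4.81/(0.105−0.0652) = 120.8543
P₀ = V_4/(1+r)^4 = 120.8543/(1+0.105)^4 = 81.0612

$81.06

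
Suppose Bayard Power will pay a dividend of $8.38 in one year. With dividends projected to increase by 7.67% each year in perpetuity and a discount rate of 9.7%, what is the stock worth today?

$412.81

Gordon growth model: P₀ = D₁/(r − g), with D₁ = 8.38 given directly.
P₀ = 8.3800 / (0.097 − 0.0767) = 8.3800 / 0.0203 = 412.8079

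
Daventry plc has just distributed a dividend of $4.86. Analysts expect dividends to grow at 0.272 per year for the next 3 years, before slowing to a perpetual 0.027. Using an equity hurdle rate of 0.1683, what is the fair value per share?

Two-stage DDM. Project D₁…D_3 at 0.272, terminal growth 0.027, discount at r = 0.1683.
D_1 = 6.1819
D_2 = 7.8634
D_3 = 10.0022
Terminal value at t=3: TV = D_4/(r−g) = 10.2723/(0.1683−0.027) = 72.6986
P₀ = 6.1819/(1+0.1683)^1 + 7.8634/(1+0.1683)^2 + 10.0022/(1+0.1683)^3 + 72.6986/(1+0.1683)^3 = 62.9141

$62.91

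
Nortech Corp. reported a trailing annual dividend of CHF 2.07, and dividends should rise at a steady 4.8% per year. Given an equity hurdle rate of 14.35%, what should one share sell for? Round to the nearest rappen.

Gordon growth model: P₀ = D₁/(r − g). D₁ = 2.07 × (1 + 0.048) = 2.1694.
P₀ = 2.1694 / (0.1435 − 0.048) = 2.1694 / 0.0955 = 22.7158

CHF 22.72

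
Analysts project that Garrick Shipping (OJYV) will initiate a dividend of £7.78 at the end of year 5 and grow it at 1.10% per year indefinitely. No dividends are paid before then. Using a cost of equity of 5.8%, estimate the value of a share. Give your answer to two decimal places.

Deferred-dividend DDM. At t=4 the remaining stream is a growing perpetuity with first payment D_5 = 7.78.
V_4 = D_5/(r−g) = 7.78/(0.058−0.011) = 165.5319
P₀ = V_4/(1+r)^4 = 165.5319/(1+0.058)^4 = 132.1110

£132.11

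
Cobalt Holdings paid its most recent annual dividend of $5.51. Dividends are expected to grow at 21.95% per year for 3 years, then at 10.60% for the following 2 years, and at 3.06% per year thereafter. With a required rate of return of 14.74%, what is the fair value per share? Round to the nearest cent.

Three-stage DDM. Project D₁…D_5; terminal Gordon value at t=5 with g = 0.0306; discount at r = 0.1474.
D_1 = 6.7194
D_2 = 8.1944
D_3 = 9.9930
D_4 = 11.0523
D_5 = 12.2238
TV_5 = 12.5979/(0.1474−0.0306) = 107.8585
P₀ = Σ Dₜ/(1+r)ᵗ + TV_5/(1+r)^5 = 85.4541

$85.45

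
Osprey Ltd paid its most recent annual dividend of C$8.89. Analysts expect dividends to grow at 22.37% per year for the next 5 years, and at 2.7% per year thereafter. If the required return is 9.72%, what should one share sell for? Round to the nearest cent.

Two-stage DDM. Project D₁…D_5 at 0.2237, terminal growth 0.027, discount at r = 0.0972.
D_1 = 10.8787
D_2 = 13.3123
D_3 = 16.2902
D_4 = 19.9343
D_5 = 24.3936
Terminal value at t=5: TV = D_6/(r−g) = 25.0523/(0.0972−0.027) = 356.8699
P₀ = 10.8787/(1+0.0972)^1 + 13.3123/(1+0.0972)^2 + 16.2902/(1+0.0972)^3 + 19.9343/(1+0.0972)^4 + 24.3936/(1+0.0972)^5 + 356.8699/(1+0.0972)^5 = 286.8318

C$286.83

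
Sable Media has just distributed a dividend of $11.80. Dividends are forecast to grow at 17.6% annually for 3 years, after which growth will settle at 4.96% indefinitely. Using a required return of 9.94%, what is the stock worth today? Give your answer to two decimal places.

$344.96

Two-stage DDM. Project D₁…D_3 at 0.176, terminal growth 0.0496, discount at r = 0.0994.
D_1 = 13.8768
D_2 = 16.3191
D_3 = 19.1913
Terminal value at t=3: TV = D_4/(r−g) = 20.1432/(0.0994−0.0496) = 404.4813
P₀ = 13.8768/(1+0.0994)^1 + 16.3191/(1+0.0994)^2 + 19.1913/(1+0.0994)^3 + 404.4813/(1+0.0994)^3 = 344.9567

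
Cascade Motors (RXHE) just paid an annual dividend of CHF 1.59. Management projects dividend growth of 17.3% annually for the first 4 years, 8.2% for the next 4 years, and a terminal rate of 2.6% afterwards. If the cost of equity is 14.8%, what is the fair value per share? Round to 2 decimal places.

CHF 24.21

Three-stage DDM. Project D₁…D_8; terminal Gordon value at t=8 with g = 0.026; discount at r = 0.148.
D_1 = 1.8651
D_2 = 2.1877
D_3 = 2.5662
D_4 = 3.0102
D_5 = 3.2570
D_6 = 3.5241
D_7 = 3.8130
D_8 = 4.1257
TV_8 = 4.2330/(0.148−0.026) = 34.6965
P₀ = Σ Dₜ/(1+r)ᵗ + TV_8/(1+r)^8 = 24.2069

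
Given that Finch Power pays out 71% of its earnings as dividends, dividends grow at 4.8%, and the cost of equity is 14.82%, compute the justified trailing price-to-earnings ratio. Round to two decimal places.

7.43

Justified trailing P/E = b(1+g)/(r−g) = 0.71×(1+0.048)/(0.1482−0.048) = 7.4259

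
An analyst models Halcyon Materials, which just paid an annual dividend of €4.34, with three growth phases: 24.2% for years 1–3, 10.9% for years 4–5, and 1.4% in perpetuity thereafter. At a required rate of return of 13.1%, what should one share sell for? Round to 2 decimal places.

Three-stage DDM. Project D₁…D_5; terminal Gordon value at t=5 with g = 0.014; discount at r = 0.131.
D_1 = 5.3903
D_2 = 6.6947
D_3 = 8.3149
D_4 = 9.2212
D_5 = 10.2263
TV_5 = 10.3694/(0.131−0.014) = 88.6277
P₀ = Σ Dₜ/(1+r)ᵗ + TV_5/(1+r)^5 = 74.7997

€74.80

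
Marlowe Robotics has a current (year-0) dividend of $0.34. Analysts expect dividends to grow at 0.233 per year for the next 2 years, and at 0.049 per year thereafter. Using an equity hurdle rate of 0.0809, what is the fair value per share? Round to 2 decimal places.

Two-stage DDM. Project D₁…D_2 at 0.233, terminal growth 0.049, discount at r = 0.0809.
D_1 = 0.4192
D_2 = 0.5169
Terminal value at t=2: TV = D_3/(r−g) = 0.5422/(0.0809−0.049) = 16.9977
P₀ = 0.4192/(1+0.0809)^1 + 0.5169/(1+0.0809)^2 + 16.9977/(1+0.0809)^2 = 15.3788

$15.38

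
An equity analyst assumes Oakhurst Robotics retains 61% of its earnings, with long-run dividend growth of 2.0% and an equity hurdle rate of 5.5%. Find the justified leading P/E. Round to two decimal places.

Payout ratio b = 1 − 0.61 = 0.39.
Justified leading P/E = b/(r−g) = 0.39/(0.055−0.02) = 11.1429

11.14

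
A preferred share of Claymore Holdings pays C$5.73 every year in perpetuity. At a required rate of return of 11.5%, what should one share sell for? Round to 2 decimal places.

Zero-growth DDM (perpetuity): P₀ = D/r = 5.73 / 0.115 = 49.8261

C$49.83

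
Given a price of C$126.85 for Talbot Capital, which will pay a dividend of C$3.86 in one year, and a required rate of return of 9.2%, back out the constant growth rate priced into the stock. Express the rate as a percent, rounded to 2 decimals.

6.16%

From P₀ = D₁/(r − g), the implied growth is g = r − D₁/P₀.
g = 0.092 − 3.86/126.85 = 0.092 − 0.03043 = 0.06157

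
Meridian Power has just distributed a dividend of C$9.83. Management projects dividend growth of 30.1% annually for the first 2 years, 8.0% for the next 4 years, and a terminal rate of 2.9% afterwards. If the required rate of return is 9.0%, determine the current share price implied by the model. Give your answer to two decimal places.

Three-stage DDM. Project D₁…D_6; terminal Gordon value at t=6 with g = 0.029; discount at r = 0.09.
D_1 = 12.7888
D_2 = 16.6383
D_3 = 17.9693
D_4 = 19.4069
D_5 = 20.9594
D_6 = 22.6362
TV_6 = 23.2926/(0.09−0.029) = 381.8464
P₀ = Σ Dₜ/(1+r)ᵗ + TV_6/(1+r)^6 = 308.1628

C$308.16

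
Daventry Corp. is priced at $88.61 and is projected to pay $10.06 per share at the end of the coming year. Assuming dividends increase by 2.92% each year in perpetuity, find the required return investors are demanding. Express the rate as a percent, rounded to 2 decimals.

14.27%

Rearranging the constant-growth DDM: r = D₁/P₀ + g.
r = 10.0600 / 88.61 + 0.0292 = 0.11353 + 0.0292 = 0.14273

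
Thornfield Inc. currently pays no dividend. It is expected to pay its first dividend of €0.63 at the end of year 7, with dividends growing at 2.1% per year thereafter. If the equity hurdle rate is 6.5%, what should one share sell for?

Deferred-dividend DDM. At t=6 the remaining stream is a growing perpetuity with first payment D_7 = 0.63.
V_6 = D_7/(r−g) = 0.63/(0.065−0.021) = 14.3182
P₀ = V_6/(1+r)^6 = 14.3182/(1+0.065)^6 = 9.8127

€9.81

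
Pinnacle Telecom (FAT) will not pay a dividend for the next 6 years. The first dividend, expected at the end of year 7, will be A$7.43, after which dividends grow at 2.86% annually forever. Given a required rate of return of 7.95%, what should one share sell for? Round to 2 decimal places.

Deferred-dividend DDM. At t=6 the remaining stream is a growing perpetuity with first payment D_7 = 7.43.
V_6 = D_7/(r−g) = 7.43/(0.0795−0.0286) = 145.9725
P₀ = V_6/(1+r)^6 = 145.9725/(1+0.0795)^6 = 92.2434

A$92.24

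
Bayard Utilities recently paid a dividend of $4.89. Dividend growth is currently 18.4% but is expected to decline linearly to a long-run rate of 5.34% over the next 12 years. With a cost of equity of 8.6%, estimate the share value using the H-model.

H-model: P₀ = D₀[(1+g_L) + H(g_S−g_L)]/(r−g_L), with H = 12/2 = 6.
P₀ = 4.89 × [(1+0.0534) + 6×(0.184−0.0534)] / (0.086−0.0534)
   = 4.89 × 1.8370 / 0.0326 = 275.5500

$275.55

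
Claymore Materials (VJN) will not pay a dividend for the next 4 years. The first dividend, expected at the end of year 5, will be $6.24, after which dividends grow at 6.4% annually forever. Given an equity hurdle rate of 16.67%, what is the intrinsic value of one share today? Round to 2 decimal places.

$32.79

Deferred-dividend DDM. At t=4 the remaining stream is a growing perpetuity with first payment D_5 = 6.24.
V_4 = D_5/(r−g) = 6.24/(0.1667−0.064) = 60.7595
P₀ = V_4/(1+r)^4 = 60.7595/(1+0.1667)^4 = 32.7927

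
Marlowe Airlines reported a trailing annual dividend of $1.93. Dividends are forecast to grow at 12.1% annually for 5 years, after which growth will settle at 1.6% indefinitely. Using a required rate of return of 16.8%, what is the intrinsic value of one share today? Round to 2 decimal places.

$19.05

Two-stage DDM. Project D₁…D_5 at 0.121, terminal growth 0.016, discount at r = 0.168.
D_1 = 2.1635
D_2 = 2.4253
D_3 = 2.7188
D_4 = 3.0478
D_5 = 3.4165
Terminal value at t=5: TV = D_6/(r−g) = 3.4712/(0.168−0.016) = 22.8368
P₀ = 2.1635/(1+0.168)^1 + 2.4253/(1+0.168)^2 + 2.7188/(1+0.168)^3 + 3.0478/(1+0.168)^4 + 3.4165/(1+0.168)^5 + 22.8368/(1+0.168)^5 = 19.0513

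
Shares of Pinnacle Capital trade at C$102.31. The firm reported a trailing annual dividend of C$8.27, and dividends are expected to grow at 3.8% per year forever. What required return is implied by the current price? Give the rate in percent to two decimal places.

Rearranging the constant-growth DDM: r = D₁/P₀ + g.
D₁ = 8.27 × (1 + 0.038) = 8.5843.
r = 8.5843 / 102.31 + 0.038 = 0.08390 + 0.038 = 0.12190

12.19%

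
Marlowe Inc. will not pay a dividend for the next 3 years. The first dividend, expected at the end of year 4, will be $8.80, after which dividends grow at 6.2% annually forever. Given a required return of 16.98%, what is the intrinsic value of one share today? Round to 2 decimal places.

Deferred-dividend DDM. At t=3 the remaining stream is a growing perpetuity with first payment D_4 = 8.80.
V_3 = D_4/(r−g) = 8.80/(0.1698−0.062) = 81.6327
P₀ = V_3/(1+r)^3 = 81.6327/(1+0.1698)^3 = 50.9952

$51.00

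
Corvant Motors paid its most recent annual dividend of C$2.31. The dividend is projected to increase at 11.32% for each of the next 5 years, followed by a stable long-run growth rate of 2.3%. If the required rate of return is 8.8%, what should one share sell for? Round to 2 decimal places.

C$53.14

Two-stage DDM. Project D₁…D_5 at 0.1132, terminal growth 0.023, discount at r = 0.088.
D_1 = 2.5715
D_2 = 2.8626
D_3 = 3.1866
D_4 = 3.5474
D_5 = 3.9489
Terminal value at t=5: TV = D_6/(r−g) = 4.0397/(0.088−0.023) = 62.1499
P₀ = 2.5715/(1+0.088)^1 + 2.8626/(1+0.088)^2 + 3.1866/(1+0.088)^3 + 3.5474/(1+0.088)^4 + 3.9489/(1+0.088)^5 + 62.1499/(1+0.088)^5 = 53.1436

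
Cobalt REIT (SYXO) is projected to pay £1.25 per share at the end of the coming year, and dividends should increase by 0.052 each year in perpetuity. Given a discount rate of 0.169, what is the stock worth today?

Gordon growth model: P₀ = D₁/(r − g), with D₁ = 1.25 given directly.
P₀ = 1.2500 / (0.169 − 0.052) = 1.2500 / 0.117 = 10.6838

£10.68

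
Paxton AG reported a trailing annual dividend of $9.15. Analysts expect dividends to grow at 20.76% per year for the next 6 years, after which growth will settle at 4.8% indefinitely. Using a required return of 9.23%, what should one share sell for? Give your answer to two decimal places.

Two-stage DDM. Project D₁…D_6 at 0.2076, terminal growth 0.048, discount at r = 0.0923.
D_1 = 11.0495
D_2 = 13.3434
D_3 = 16.1135
D_4 = 19.4587
D_5 = 23.4983
D_6 = 28.3766
Terminal value at t=6: TV = D_7/(r−g) = 29.7386/(0.0923−0.048) = 671.3010
P₀ = 11.0495/(1+0.0923)^1 + 13.3434/(1+0.0923)^2 + 16.1135/(1+0.0923)^3 + 19.4587/(1+0.0923)^4 + 23.4983/(1+0.0923)^5 + 28.3766/(1+0.0923)^6 + 671.3010/(1+0.0923)^6 = 474.3968

$474.40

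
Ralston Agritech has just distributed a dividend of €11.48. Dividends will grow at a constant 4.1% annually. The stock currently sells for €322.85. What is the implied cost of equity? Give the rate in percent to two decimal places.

Rearranging the constant-growth DDM: r = D₁/P₀ + g.
D₁ = 11.48 × (1 + 0.041) = 11.9507.
r = 11.9507 / 322.85 + 0.041 = 0.03702 + 0.041 = 0.07802

7.80%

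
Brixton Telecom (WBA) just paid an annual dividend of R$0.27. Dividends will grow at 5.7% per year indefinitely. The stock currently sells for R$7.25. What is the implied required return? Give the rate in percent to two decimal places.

Rearranging the constant-growth DDM: r = D₁/P₀ + g.
D₁ = 0.27 × (1 + 0.057) = 0.2854.
r = 0.2854 / 7.25 + 0.057 = 0.03936 + 0.057 = 0.09636

9.64%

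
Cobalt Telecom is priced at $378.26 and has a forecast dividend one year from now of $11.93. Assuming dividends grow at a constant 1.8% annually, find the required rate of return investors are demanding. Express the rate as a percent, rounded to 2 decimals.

4.95%

Rearranging the constant-growth DDM: r = D₁/P₀ + g.
r = 11.9300 / 378.26 + 0.018 = 0.03154 + 0.018 = 0.04954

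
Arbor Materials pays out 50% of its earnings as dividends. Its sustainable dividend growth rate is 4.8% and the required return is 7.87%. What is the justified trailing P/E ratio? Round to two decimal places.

Justified trailing P/E = b(1+g)/(r−g) = 0.50×(1+0.048)/(0.0787−0.048) = 17.0684

17.07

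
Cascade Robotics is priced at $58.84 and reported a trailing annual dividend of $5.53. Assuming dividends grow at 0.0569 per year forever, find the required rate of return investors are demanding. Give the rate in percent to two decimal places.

15.62%

Rearranging the constant-growth DDM: r = D₁/P₀ + g.
D₁ = 5.53 × (1 + 0.0569) = 5.8447.
r = 5.8447 / 58.84 + 0.0569 = 0.09933 + 0.0569 = 0.15623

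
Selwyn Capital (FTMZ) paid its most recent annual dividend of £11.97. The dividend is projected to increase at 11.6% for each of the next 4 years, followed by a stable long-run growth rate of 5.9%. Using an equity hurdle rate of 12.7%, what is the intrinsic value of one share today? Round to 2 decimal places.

Two-stage DDM. Project D₁…D_4 at 0.116, terminal growth 0.059, discount at r = 0.127.
D_1 = 13.3585
D_2 = 14.9081
D_3 = 16.6374
D_4 = 18.5674
Terminal value at t=4: TV = D_5/(r−g) = 19.6629/(0.127−0.059) = 289.1598
P₀ = 13.3585/(1+0.127)^1 + 14.9081/(1+0.127)^2 + 16.6374/(1+0.127)^3 + 18.5674/(1+0.127)^4 + 289.1598/(1+0.127)^4 = 225.9661

£225.97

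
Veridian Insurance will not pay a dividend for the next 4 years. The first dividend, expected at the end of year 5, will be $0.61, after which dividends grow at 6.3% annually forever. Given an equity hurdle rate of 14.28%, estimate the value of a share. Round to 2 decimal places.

$4.48

Deferred-dividend DDM. At t=4 the remaining stream is a growing perpetuity with first payment D_5 = 0.61.
V_4 = D_5/(r−g) = 0.61/(0.1428−0.063) = 7.6441
P₀ = V_4/(1+r)^4 = 7.6441/(1+0.1428)^4 = 4.4817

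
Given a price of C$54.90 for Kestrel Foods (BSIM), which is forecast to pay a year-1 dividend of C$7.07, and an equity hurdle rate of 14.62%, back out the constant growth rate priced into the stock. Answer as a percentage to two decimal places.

1.74%

From P₀ = D₁/(r − g), the implied growth is g = r − D₁/P₀.
g = 0.1462 − 7.07/54.90 = 0.1462 − 0.12878 = 0.01742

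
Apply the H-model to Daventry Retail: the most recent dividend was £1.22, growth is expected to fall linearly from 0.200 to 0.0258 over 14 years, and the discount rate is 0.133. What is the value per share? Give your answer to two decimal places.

£25.55

H-model: P₀ = D₀[(1+g_L) + H(g_S−g_L)]/(r−g_L), with H = 14/2 = 7.
P₀ = 1.22 × [(1+0.0258) + 7×(0.2−0.0258)] / (0.133−0.0258)
   = 1.22 × 2.2452 / 0.1072 = 25.5517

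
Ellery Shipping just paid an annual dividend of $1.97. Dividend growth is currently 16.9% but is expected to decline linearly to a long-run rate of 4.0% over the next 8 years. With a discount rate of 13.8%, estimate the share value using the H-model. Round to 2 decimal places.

$31.28

H-model: P₀ = D₀[(1+g_L) + H(g_S−g_L)]/(r−g_L), with H = 8/2 = 4.
P₀ = 1.97 × [(1+0.04) + 4×(0.169−0.04)] / (0.138−0.04)
   = 1.97 × 1.5560 / 0.098 = 31.2788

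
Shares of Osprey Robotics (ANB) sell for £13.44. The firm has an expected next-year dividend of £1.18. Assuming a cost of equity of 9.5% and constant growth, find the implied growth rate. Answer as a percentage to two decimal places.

0.72%

From P₀ = D₁/(r − g), the implied growth is g = r − D₁/P₀.
g = 0.095 − 1.18/13.44 = 0.095 − 0.08780 = 0.00720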